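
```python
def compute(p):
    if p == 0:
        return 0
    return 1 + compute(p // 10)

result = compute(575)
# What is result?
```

Count of digits of 575: 3

Answer: 3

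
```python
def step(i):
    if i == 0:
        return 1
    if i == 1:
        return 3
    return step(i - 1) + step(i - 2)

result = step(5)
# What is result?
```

Build up from base cases: step(0)=1, step(1)=3, step(2)=4, step(3)=7, step(4)=11, step(5)=18

Answer: 18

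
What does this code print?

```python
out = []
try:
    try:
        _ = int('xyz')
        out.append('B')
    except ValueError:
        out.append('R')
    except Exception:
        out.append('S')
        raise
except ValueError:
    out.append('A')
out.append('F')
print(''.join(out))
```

Execution trace: 'R' (inner except ValueError) → 'F' (after the try/except). Output: RF

Answer: RF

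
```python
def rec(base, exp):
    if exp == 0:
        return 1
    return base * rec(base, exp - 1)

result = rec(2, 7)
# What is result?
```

rec(2, 7) = 2 * 2 * 2 * 2 * 2 * 2 * 2 = 128

Answer: 128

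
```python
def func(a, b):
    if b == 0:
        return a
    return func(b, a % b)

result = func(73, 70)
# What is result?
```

func(73, 70) -> func(70, 3) -> func(3, 1) -> func(1, 0) -> 1

Answer: 1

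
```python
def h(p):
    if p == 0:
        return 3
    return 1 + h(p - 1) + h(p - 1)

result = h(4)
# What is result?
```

h(p) = 1 + 2·h(p-1), h(0)=3. Closed form: (3+1)·2^4 - 1 = 63.

Answer: 63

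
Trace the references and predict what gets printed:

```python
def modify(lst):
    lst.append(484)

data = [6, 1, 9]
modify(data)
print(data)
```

Key concept: function modifies passed list.
Step by step:
`data = [6, 1, 9]` → data = [6, 1, 9]
`modify(data)` → data = [6, 1, 9, 484]
`print(data)` → prints [6, 1, 9, 484]

Answer: [6, 1, 9, 484]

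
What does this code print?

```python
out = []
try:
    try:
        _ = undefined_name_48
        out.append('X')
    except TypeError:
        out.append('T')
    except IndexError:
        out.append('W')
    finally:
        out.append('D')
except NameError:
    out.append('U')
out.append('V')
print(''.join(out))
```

Execution trace: 'D' (finally) → 'U' (outer except NameError) → 'V' (after the try/except). Output: DUV

Answer: DUV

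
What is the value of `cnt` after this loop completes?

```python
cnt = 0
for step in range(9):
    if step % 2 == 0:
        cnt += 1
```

Count numbers divisible by 2 in range(9)
`cnt` takes the values: 0 → 1 → 2 → 3 → 4 → 5

Answer: 5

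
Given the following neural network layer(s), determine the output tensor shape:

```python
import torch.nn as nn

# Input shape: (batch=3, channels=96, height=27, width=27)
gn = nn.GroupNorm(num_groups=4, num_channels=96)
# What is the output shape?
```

Input: (3, 96, 27, 27) -> Output: (3, 96, 27, 27)

Answer: (3, 96, 27, 27)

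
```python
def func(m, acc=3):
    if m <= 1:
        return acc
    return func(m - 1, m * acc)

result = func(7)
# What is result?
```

Accumulator trace (n, acc): (7, 3) -> (6, 21) -> (5, 126) -> (4, 630) -> (3, 2520) -> (2, 7560) -> (1, 15120) -> return 15120

Answer: 15120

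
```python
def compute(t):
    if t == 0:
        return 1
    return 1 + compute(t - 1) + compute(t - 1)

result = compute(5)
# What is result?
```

compute(t) = 1 + 2·compute(t-1), compute(0)=1. Closed form: (1+1)·2^5 - 1 = 63.

Answer: 63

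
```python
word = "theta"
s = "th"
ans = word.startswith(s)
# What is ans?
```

Trace:
`word = "theta"` → word = 'theta'
`s = "th"` → s = 'th'
`ans = word.startswith(s)` → ans = True
So ans = True

Answer: True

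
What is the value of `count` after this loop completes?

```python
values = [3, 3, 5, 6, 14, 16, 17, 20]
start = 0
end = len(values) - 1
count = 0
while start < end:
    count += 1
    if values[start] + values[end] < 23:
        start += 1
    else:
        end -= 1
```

Steps to find pair summing to 23
`count` takes the values: 0 → 1 → 2 → 3 → 4 → 5 → 6 → 7

Answer: 7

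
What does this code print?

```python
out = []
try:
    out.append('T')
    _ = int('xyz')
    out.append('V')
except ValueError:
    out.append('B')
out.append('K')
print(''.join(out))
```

Execution trace: 'T' (try body) → 'B' (except ValueError) → 'K' (after the try/except). Output: TBK

Answer: TBK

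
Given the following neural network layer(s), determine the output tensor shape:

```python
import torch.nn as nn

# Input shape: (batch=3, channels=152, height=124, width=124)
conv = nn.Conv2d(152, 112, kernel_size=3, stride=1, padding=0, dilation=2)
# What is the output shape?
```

Input: (3, 152, 124, 124) -> Output: (3, 112, 120, 120)

Answer: (3, 112, 120, 120)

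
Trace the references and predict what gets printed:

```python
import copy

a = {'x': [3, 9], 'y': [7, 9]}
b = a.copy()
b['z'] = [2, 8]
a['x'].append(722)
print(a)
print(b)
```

Key concept: shallow copy of dict with mutable values.
Step by step:
`a = {'x': [3, 9], 'y': [7, 9]}` → a = {'x': [3, 9], 'y': [7, 9]}
`b = a.copy()` → b = {'x': [3, 9], 'y': [7, 9]}
`b['z'] = [2, 8]` → b = {'x': [3, 9], 'y': [7, 9], 'z': [2, 8]}
`a['x'].append(722)` → a = {'x': [3, 9, 722], 'y': [7, 9]}; b = {'x': [3, 9, 722], 'y': [7, 9], 'z': [2, 8]}
`print(a)` → prints {'x': [3, 9, 722], 'y': [7, 9]}
`print(b)` → prints {'x': [3, 9, 722], 'y': [7, 9], 'z': [2, 8]}

Answer:
{'x': [3, 9, 722], 'y': [7, 9]}
{'x': [3, 9, 722], 'y': [7, 9], 'z': [2, 8]}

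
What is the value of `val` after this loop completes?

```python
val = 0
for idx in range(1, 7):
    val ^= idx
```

XOR of 1 to 6
`val` takes the values: 0 → 1 → 3 → 0 → 4 → 1 → 7

Answer: 7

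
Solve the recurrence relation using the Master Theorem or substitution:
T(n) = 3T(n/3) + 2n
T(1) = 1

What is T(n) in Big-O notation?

By Master Theorem: a=3, b=3, f(n)=2n. Since log_3(3) = 1 and f(n) = Θ(n^1), Case 2 applies. T(n) = O(n log n).

Answer: O(n log n)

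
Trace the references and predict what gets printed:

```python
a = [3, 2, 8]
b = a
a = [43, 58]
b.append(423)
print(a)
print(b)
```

Key concept: rebinding vs mutation: a is rebound to a new list, b still points at the original.
Step by step:
`a = [3, 2, 8]` → a = [3, 2, 8]
`b = a` → b = [3, 2, 8] (same object as a)
`a = [43, 58]` → a = [43, 58]
`b.append(423)` → b = [3, 2, 8, 423]
`print(a)` → prints [43, 58]
`print(b)` → prints [3, 2, 8, 423]

Answer:
[43, 58]
[3, 2, 8, 423]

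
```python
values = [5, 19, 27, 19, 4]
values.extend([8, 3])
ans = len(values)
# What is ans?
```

Trace:
`values = [5, 19, 27, 19, 4]` → values = [5, 19, 27, 19, 4]
`values.extend([8, 3])` → values = [5, 19, 27, 19, 4, 8, 3]
`ans = len(values)` → ans = 7
So ans = 7

Answer: 7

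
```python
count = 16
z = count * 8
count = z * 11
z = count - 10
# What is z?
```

Trace:
`count = 16` → count = 16
`z = count * 8` → z = 128
`count = z * 11` → count = 1408
`z = count - 10` → z = 1398
So z = 1398

Answer: 1398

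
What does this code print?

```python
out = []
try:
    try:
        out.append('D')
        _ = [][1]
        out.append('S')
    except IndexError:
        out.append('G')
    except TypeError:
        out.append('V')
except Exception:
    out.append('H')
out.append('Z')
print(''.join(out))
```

Execution trace: 'D' (inner try body) → 'G' (inner except IndexError) → 'Z' (after the try/except). Output: DGZ

Answer: DGZ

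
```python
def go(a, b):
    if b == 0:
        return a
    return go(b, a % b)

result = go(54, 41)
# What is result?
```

go(54, 41) -> go(41, 13) -> go(13, 2) -> go(2, 1) -> go(1, 0) -> 1

Answer: 1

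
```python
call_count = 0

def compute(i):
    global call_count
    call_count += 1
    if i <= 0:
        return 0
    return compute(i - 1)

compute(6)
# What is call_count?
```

Linear recursion stepping by 1: 7 calls from i=6 down to ≤0.

Answer: 7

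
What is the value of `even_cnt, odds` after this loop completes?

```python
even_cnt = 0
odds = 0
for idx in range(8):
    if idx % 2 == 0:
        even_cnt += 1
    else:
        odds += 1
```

Count evens and odds in range(8)
`even_cnt, odds` takes the values: (0, 0) → (1, 0) → (1, 1) → (2, 1) → (2, 2) → (3, 2) → (3, 3) → (4, 3) → (4, 4)

Answer: 4, 4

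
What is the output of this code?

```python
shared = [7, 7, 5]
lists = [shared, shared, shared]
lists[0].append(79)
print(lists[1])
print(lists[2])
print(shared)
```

Key concept: list of same reference.
Step by step:
`shared = [7, 7, 5]` → shared = [7, 7, 5]
`lists = [shared, shared, shared]` → lists = [[7, 7, 5], [7, 7, 5], [7, 7, 5]]
`lists[0].append(79)` → shared = [7, 7, 5, 79]; lists = [[7, 7, 5, 79], [7, 7, 5, 79], [7, 7, 5, 79]]
`print(lists[1])` → prints [7, 7, 5, 79]
`print(lists[2])` → prints [7, 7, 5, 79]
`print(shared)` → prints [7, 7, 5, 79]

Answer:
[7, 7, 5, 79]
[7, 7, 5, 79]
[7, 7, 5, 79]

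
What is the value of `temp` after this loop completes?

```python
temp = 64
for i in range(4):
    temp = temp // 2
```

Halve 4 times: 64 // 2^4 = 4
`temp` takes the values: 64 → 32 → 16 → 8 → 4

Answer: 4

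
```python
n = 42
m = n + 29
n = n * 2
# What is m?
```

Trace:
`n = 42` → n = 42
`m = n + 29` → m = 71
`n = n * 2` → n = 84
So m = 71

Answer: 71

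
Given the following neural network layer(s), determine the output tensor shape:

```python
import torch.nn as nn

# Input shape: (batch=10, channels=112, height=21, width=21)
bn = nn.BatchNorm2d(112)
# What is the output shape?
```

Input: (10, 112, 21, 21) -> Output: (10, 112, 21, 21)

Answer: (10, 112, 21, 21)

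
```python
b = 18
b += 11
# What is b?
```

Trace:
`b = 18` → b = 18
`b += 11` → b = 29
So b = 29

Answer: 29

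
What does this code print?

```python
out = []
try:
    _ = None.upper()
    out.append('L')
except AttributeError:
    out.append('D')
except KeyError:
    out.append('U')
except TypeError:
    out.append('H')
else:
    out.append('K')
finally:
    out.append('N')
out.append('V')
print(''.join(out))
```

Execution trace: 'D' (except AttributeError) → 'N' (finally) → 'V' (after the try/except). Output: DNV

Answer: DNV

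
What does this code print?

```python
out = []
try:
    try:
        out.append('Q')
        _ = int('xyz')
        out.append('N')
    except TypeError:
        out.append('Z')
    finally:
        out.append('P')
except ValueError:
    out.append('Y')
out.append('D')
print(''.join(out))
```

Execution trace: 'Q' (try body) → 'P' (finally) → 'Y' (outer except ValueError) → 'D' (after the try/except). Output: QPYD

Answer: QPYD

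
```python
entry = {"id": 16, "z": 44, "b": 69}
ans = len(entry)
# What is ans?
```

Trace:
`entry = {"id": 16, "z": 44, "b": 69}` → entry = {'id': 16, 'z': 44, 'b': 69}
`ans = len(entry)` → ans = 3
So ans = 3

Answer: 3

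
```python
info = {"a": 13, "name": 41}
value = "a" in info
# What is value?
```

Trace:
`info = {"a": 13, "name": 41}` → info = {'a': 13, 'name': 41}
`value = "a" in info` → value = True
So value = True

Answer: True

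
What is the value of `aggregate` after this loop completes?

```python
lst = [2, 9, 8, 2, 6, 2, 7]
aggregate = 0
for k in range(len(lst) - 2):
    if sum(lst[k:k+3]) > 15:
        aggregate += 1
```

Count windows with sum > 15
`aggregate` takes the values: 0 → 1 → 2 → 3

Answer: 3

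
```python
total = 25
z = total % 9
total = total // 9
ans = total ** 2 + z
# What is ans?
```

Trace:
`total = 25` → total = 25
`z = total % 9` → z = 7
`total = total // 9` → total = 2
`ans = total ** 2 + z` → ans = 11
So ans = 11

Answer: 11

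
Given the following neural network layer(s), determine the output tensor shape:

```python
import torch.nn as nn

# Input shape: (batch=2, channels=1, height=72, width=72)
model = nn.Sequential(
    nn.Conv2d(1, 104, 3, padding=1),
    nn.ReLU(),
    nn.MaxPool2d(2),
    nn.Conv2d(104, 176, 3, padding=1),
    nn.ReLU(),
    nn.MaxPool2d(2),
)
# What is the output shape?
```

Input: (2, 1, 72, 72) -> after first Conv2d: (2, 104, 72, 72) -> after first MaxPool2d: (2, 104, 36, 36) -> after second Conv2d: (2, 176, 36, 36) -> Output: (2, 176, 18, 18)

Answer: (2, 176, 18, 18)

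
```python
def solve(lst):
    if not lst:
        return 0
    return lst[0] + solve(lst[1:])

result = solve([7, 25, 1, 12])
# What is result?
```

7 + 25 + 1 + 12 + 0 = 45

Answer: 45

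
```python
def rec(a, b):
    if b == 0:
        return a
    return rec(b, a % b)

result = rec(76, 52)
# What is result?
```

rec(76, 52) -> rec(52, 24) -> rec(24, 4) -> rec(4, 0) -> 4

Answer: 4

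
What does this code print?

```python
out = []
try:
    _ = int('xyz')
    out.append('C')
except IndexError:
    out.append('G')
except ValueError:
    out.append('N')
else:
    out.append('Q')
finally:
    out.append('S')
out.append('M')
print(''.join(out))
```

Execution trace: 'N' (except ValueError) → 'S' (finally) → 'M' (after the try/except). Output: NSM

Answer: NSM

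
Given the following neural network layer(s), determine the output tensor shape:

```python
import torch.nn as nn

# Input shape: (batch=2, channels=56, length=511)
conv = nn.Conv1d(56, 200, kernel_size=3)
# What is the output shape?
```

Input: (2, 56, 511) -> Output: (2, 200, 509)

Answer: (2, 200, 509)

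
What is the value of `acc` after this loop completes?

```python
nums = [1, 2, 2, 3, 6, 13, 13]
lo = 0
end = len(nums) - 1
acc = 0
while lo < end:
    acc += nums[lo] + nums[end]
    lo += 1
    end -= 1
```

Sum of pairs from ends
`acc` takes the values: 0 → 14 → 29 → 37

Answer: 37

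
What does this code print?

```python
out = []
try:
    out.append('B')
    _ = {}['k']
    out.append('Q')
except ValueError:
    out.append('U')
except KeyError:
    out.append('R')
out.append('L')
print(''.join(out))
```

Execution trace: 'B' (try body) → 'R' (except KeyError) → 'L' (after the try/except). Output: BRL

Answer: BRL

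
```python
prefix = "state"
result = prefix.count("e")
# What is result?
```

Trace:
`prefix = "state"` → prefix = 'state'
`result = prefix.count("e")` → result = 1
So result = 1

Answer: 1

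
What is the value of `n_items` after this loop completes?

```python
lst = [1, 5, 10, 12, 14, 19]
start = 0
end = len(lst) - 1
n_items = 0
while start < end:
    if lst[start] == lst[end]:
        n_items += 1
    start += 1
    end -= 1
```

Count matching pairs from ends
`n_items` takes the values: 0

Answer: 0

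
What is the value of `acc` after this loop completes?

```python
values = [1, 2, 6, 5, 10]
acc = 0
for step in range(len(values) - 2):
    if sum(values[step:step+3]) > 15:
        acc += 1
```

Count windows with sum > 15
`acc` takes the values: 0 → 1

Answer: 1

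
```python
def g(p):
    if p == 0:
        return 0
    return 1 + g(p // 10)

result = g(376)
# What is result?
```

Count of digits of 376: 3

Answer: 3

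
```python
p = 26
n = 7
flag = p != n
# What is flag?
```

Trace:
`p = 26` → p = 26
`n = 7` → n = 7
`flag = p != n` → flag = True
So flag = True

Answer: True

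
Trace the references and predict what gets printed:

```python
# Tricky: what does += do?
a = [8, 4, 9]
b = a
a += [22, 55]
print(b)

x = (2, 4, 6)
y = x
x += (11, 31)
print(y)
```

Key concept: += behavior differs for mutable vs immutable.
Step by step:
`a = [8, 4, 9]` → a = [8, 4, 9]
`b = a` → b = [8, 4, 9] (same object as a)
`a += [22, 55]` → a = [8, 4, 9, 22, 55] (same object as b); b = [8, 4, 9, 22, 55] (same object as a)
`print(b)` → prints [8, 4, 9, 22, 55]
`x = (2, 4, 6)` → x = (2, 4, 6)
`y = x` → y = (2, 4, 6)
`x += (11, 31)` → x = (2, 4, 6, 11, 31)
`print(y)` → prints (2, 4, 6)

Answer:
[8, 4, 9, 22, 55]
(2, 4, 6)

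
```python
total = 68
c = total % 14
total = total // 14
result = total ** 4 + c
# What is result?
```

Trace:
`total = 68` → total = 68
`c = total % 14` → c = 12
`total = total // 14` → total = 4
`result = total ** 4 + c` → result = 268
So result = 268

Answer: 268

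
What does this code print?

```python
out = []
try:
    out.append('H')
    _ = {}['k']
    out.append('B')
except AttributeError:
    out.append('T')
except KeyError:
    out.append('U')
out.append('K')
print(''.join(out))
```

Execution trace: 'H' (try body) → 'U' (except KeyError) → 'K' (after the try/except). Output: HUK

Answer: HUK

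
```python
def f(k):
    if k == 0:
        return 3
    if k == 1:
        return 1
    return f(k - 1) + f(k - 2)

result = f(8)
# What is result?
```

Build up from base cases: f(0)=3, f(1)=1, f(2)=4, f(3)=5, f(4)=9, f(5)=14, f(6)=23, ..., f(8)=60

Answer: 60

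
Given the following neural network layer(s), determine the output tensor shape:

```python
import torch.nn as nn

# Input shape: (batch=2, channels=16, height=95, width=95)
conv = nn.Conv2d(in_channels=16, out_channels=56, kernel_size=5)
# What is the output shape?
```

Input: (2, 16, 95, 95) -> Output: (2, 56, 91, 91)

Answer: (2, 56, 91, 91)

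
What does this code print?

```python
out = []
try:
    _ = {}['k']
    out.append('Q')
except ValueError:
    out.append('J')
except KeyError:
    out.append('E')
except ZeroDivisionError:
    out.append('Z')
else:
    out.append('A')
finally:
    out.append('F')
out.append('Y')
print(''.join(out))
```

Execution trace: 'E' (except KeyError) → 'F' (finally) → 'Y' (after the try/except). Output: EFY

Answer: EFY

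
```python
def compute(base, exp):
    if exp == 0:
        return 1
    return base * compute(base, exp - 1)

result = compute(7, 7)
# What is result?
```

compute(7, 7) = 7 * 7 * 7 * 7 * 7 * 7 * 7 = 823543

Answer: 823543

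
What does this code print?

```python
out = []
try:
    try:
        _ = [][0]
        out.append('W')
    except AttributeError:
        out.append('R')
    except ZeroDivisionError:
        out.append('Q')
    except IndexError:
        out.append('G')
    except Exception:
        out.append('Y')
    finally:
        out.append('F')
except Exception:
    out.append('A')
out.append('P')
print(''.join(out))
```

Execution trace: 'G' (inner except IndexError) → 'F' (inner finally) → 'P' (after the try/except). Output: GFP

Answer: GFP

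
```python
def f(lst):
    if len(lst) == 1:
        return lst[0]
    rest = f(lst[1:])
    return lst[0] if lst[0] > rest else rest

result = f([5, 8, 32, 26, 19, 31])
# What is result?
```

Recursive max over [5, 8, 32, 26, 19, 31] = 32

Answer: 32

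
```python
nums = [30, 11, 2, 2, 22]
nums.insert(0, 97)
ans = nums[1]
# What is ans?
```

Trace:
`nums = [30, 11, 2, 2, 22]` → nums = [30, 11, 2, 2, 22]
`nums.insert(0, 97)` → nums = [97, 30, 11, 2, 2, 22]
`ans = nums[1]` → ans = 30
So ans = 30

Answer: 30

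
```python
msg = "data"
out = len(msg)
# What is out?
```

Trace:
`msg = "data"` → msg = 'data'
`out = len(msg)` → out = 4
So out = 4

Answer: 4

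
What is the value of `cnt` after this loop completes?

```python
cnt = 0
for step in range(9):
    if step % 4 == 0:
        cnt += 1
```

Count numbers divisible by 4 in range(9)
`cnt` takes the values: 0 → 1 → 2 → 3

Answer: 3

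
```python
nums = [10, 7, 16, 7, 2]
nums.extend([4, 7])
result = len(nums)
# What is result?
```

Trace:
`nums = [10, 7, 16, 7, 2]` → nums = [10, 7, 16, 7, 2]
`nums.extend([4, 7])` → nums = [10, 7, 16, 7, 2, 4, 7]
`result = len(nums)` → result = 7
So result = 7

Answer: 7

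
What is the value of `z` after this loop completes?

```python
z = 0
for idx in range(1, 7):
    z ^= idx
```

XOR of 1 to 6
`z` takes the values: 0 → 1 → 3 → 0 → 4 → 1 → 7

Answer: 7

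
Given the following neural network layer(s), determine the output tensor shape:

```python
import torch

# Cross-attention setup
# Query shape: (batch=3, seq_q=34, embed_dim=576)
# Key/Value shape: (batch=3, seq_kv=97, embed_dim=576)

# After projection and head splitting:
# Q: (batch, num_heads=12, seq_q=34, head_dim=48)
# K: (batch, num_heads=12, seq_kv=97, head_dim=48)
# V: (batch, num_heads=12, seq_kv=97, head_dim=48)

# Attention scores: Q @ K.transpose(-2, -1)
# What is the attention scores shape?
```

Input: (3, 34, 576) -> Output: (3, 12, 34, 97)

Answer: (3, 12, 34, 97)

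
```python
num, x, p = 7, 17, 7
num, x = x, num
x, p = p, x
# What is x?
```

Trace:
`num, x, p = 7, 17, 7` → num = 7; x = 17; p = 7
`num, x = x, num` → num = 17; x = 7
`x, p = p, x` → x = 7; p = 7
So x = 7

Answer: 7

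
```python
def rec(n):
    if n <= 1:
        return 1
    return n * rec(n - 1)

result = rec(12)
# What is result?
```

rec(12) = 12 * 11 * 10 * 9 * 8 * 7 * 6 * 5 * 4 * 3 * 2 * 1 = 479001600

Answer: 479001600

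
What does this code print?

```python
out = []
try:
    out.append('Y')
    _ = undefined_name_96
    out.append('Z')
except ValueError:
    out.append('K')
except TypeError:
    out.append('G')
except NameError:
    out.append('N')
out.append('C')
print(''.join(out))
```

Execution trace: 'Y' (try body) → 'N' (except NameError) → 'C' (after the try/except). Output: YNC

Answer: YNC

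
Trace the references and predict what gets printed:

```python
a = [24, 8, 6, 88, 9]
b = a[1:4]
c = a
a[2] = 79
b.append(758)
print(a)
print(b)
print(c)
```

Key concept: slice vs alias.
Step by step:
`a = [24, 8, 6, 88, 9]` → a = [24, 8, 6, 88, 9]
`b = a[1:4]` → b = [8, 6, 88]
`c = a` → c = [24, 8, 6, 88, 9] (same object as a)
`a[2] = 79` → a = [24, 8, 79, 88, 9] (same object as c); c = [24, 8, 79, 88, 9] (same object as a)
`b.append(758)` → b = [8, 6, 88, 758]
`print(a)` → prints [24, 8, 79, 88, 9]
`print(b)` → prints [8, 6, 88, 758]
`print(c)` → prints [24, 8, 79, 88, 9]

Answer:
[24, 8, 79, 88, 9]
[8, 6, 88, 758]
[24, 8, 79, 88, 9]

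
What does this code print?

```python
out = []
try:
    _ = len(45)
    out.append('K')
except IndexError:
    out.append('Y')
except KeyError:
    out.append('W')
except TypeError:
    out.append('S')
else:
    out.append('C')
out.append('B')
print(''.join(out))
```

Execution trace: 'S' (except TypeError) → 'B' (after the try/except). Output: SB

Answer: SB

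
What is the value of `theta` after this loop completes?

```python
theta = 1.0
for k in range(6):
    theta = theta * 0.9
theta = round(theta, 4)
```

Exponential decay: 1.0 * 0.9^6
`theta` takes the values: 1.0 → 0.9 → 0.81 → 0.729 → 0.6561 → 0.59049 → 0.531441 → 0.5314

Answer: 0.5314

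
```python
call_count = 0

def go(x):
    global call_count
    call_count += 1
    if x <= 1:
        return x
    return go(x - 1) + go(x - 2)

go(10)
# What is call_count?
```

Calls(x) = 1 + Calls(x-1) + Calls(x-2); Calls(0)=Calls(1)=1. For x=10 this gives 177.

Answer: 177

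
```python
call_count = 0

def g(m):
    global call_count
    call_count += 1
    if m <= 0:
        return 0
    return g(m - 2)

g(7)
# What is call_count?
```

Linear recursion stepping by 2: 5 calls from m=7 down to ≤0.

Answer: 5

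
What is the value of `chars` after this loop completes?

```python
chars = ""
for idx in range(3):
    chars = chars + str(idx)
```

Concatenate digits 0 to 2
`chars` takes the values: "" → "0" → "01" → "012"

Answer: "012"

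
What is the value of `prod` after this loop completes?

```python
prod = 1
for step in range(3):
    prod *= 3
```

3^3 = 27
`prod` takes the values: 1 → 3 → 9 → 27

Answer: 27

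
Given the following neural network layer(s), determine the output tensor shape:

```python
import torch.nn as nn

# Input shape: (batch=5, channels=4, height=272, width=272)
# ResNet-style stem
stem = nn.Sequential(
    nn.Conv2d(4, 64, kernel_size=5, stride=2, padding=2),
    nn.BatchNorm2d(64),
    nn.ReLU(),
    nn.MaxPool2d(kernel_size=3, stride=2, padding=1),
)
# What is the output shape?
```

Input: (5, 4, 272, 272) -> after Conv2d 5x5 stride=2: (5, 64, 136, 136) -> Output: (5, 64, 68, 68)

Answer: (5, 64, 68, 68)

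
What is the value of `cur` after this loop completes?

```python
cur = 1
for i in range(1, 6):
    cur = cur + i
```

Start at 1, add 1 through 5
`cur` takes the values: 1 → 2 → 4 → 7 → 11 → 16

Answer: 16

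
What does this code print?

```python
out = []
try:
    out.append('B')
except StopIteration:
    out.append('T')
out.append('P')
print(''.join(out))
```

Execution trace: 'B' (try body, no exception) → 'P' (after the try/except). Output: BP

Answer: BP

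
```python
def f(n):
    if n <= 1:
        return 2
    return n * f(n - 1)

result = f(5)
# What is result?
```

f(5) = 5 * 4 * 3 * 2 * 2 = 240

Answer: 240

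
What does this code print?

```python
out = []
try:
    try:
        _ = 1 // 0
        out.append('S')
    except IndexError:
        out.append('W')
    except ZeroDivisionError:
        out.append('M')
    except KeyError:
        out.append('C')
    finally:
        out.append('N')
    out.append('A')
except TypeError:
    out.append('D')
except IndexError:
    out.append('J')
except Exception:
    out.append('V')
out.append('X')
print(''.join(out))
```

Execution trace: 'M' (inner except ZeroDivisionError) → 'N' (inner finally) → 'A' (try body, no exception) → 'X' (after the try/except). Output: MNAX

Answer: MNAX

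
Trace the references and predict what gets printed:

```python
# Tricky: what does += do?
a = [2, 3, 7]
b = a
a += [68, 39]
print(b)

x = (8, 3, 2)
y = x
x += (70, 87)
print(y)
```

Key concept: += behavior differs for mutable vs immutable.
Step by step:
`a = [2, 3, 7]` → a = [2, 3, 7]
`b = a` → b = [2, 3, 7] (same object as a)
`a += [68, 39]` → a = [2, 3, 7, 68, 39] (same object as b); b = [2, 3, 7, 68, 39] (same object as a)
`print(b)` → prints [2, 3, 7, 68, 39]
`x = (8, 3, 2)` → x = (8, 3, 2)
`y = x` → y = (8, 3, 2)
`x += (70, 87)` → x = (8, 3, 2, 70, 87)
`print(y)` → prints (8, 3, 2)

Answer:
[2, 3, 7, 68, 39]
(8, 3, 2)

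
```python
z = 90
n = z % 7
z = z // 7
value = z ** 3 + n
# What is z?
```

Trace:
`z = 90` → z = 90
`n = z % 7` → n = 6
`z = z // 7` → z = 12
`value = z ** 3 + n` → value = 1734
So z = 12

Answer: 12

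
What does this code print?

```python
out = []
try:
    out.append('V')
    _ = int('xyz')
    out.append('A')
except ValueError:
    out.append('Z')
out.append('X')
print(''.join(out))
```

Execution trace: 'V' (try body) → 'Z' (except ValueError) → 'X' (after the try/except). Output: VZX

Answer: VZX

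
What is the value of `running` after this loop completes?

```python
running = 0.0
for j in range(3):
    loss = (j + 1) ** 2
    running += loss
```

Sum of squared losses 1² + 2² + ... + 3²
`running` takes the values: 0.0 → 1.0 → 5.0 → 14.0

Answer: 14.0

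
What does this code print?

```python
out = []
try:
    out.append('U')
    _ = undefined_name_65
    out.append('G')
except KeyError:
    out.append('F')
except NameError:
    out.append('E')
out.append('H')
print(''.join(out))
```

Execution trace: 'U' (try body) → 'E' (except NameError) → 'H' (after the try/except). Output: UEH

Answer: UEH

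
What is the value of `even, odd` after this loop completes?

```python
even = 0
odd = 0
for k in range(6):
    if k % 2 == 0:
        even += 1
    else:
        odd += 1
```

Count evens and odds in range(6)
`even, odd` takes the values: (0, 0) → (1, 0) → (1, 1) → (2, 1) → (2, 2) → (3, 2) → (3, 3)

Answer: 3, 3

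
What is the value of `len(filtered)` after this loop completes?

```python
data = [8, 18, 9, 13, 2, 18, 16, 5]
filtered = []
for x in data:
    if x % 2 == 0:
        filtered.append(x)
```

Count even numbers in [8, 18, 9, 13, 2, 18, 16, 5]
`filtered` takes the values: [] → [8] → [8, 18] → [8, 18, 2] → [8, 18, 2, 18] → [8, 18, 2, 18, 16]
So `len(filtered)` = 5

Answer: 5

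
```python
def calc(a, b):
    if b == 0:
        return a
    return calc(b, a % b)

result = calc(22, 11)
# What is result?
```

calc(22, 11) -> calc(11, 0) -> 11

Answer: 11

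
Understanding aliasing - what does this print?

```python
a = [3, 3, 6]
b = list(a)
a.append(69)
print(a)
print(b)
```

Key concept: list() constructor creates copy.
Step by step:
`a = [3, 3, 6]` → a = [3, 3, 6]
`b = list(a)` → b = [3, 3, 6]
`a.append(69)` → a = [3, 3, 6, 69]
`print(a)` → prints [3, 3, 6, 69]
`print(b)` → prints [3, 3, 6]

Answer:
[3, 3, 6, 69]
[3, 3, 6]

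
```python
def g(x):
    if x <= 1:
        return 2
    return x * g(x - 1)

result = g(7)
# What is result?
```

g(7) = 7 * 6 * 5 * 4 * 3 * 2 * 2 = 10080

Answer: 10080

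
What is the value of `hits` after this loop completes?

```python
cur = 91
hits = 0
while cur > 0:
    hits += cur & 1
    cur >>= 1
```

Count set bits in 91 (binary: 0b1011011)
`hits` takes the values: 0 → 1 → 2 → 3 → 4 → 5

Answer: 5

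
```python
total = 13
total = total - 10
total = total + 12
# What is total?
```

Trace:
`total = 13` → total = 13
`total = total - 10` → total = 3
`total = total + 12` → total = 15
So total = 15

Answer: 15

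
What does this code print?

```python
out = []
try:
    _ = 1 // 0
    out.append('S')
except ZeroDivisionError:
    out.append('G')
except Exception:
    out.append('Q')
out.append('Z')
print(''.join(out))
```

Execution trace: 'G' (except ZeroDivisionError) → 'Z' (after the try/except). Output: GZ

Answer: GZ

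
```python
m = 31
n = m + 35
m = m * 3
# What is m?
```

Trace:
`m = 31` → m = 31
`n = m + 35` → n = 66
`m = m * 3` → m = 93
So m = 93

Answer: 93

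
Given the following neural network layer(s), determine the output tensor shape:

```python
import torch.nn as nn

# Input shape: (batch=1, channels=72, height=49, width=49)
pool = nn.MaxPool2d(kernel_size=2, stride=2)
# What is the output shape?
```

Input: (1, 72, 49, 49) -> Output: (1, 72, 24, 24)

Answer: (1, 72, 24, 24)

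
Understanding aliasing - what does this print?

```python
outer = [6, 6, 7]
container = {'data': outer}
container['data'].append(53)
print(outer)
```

Key concept: dict holds reference to list.
Step by step:
`outer = [6, 6, 7]` → outer = [6, 6, 7]
`container = {'data': outer}` → container = {'data': [6, 6, 7]}
`container['data'].append(53)` → outer = [6, 6, 7, 53]; container = {'data': [6, 6, 7, 53]}
`print(outer)` → prints [6, 6, 7, 53]

Answer: [6, 6, 7, 53]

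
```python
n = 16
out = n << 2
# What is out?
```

Trace:
`n = 16` → n = 16
`out = n << 2` → out = 64
So out = 64

Answer: 64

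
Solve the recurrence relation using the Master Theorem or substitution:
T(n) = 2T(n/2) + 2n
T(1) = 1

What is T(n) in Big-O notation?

By Master Theorem: a=2, b=2, f(n)=2n. Since log_2(2) = 1 and f(n) = Θ(n^1), Case 2 applies. T(n) = O(n log n).

Answer: O(n log n)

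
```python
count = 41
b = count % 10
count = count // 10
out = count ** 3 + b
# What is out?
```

Trace:
`count = 41` → count = 41
`b = count % 10` → b = 1
`count = count // 10` → count = 4
`out = count ** 3 + b` → out = 65
So out = 65

Answer: 65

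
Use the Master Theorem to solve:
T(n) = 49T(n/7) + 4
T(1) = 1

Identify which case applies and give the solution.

a=49, b=7, f(n)=4. log_7(49) = 2. Since c=0 < 2, Case 1 applies: T(n) = Θ(n^log_b(a)) = O(n^2).

Answer: O(n^2) - Case 1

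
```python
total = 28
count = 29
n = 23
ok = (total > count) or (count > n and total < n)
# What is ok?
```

Trace:
`total = 28` → total = 28
`count = 29` → count = 29
`n = 23` → n = 23
`ok = (total > count) or (count > n and total < n)` → ok = False
So ok = False

Answer: False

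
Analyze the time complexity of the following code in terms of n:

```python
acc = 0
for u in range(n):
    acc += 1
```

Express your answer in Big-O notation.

Each loop level contributes: n. Multiplying the contributions gives O(n).

Answer: O(n)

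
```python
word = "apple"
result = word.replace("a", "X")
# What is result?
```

Trace:
`word = "apple"` → word = 'apple'
`result = word.replace("a", "X")` → result = 'Xpple'
So result = 'Xpple'

Answer: 'Xpple'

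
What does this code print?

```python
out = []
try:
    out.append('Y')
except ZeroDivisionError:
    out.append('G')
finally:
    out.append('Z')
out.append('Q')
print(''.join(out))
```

Execution trace: 'Y' (try body, no exception) → 'Z' (finally) → 'Q' (after the try/except). Output: YZQ

Answer: YZQ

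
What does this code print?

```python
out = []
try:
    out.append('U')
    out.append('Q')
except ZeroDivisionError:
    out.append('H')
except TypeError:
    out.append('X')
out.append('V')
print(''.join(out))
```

Execution trace: 'U' (try body) → 'Q' (try body, no exception) → 'V' (after the try/except). Output: UQV

Answer: UQV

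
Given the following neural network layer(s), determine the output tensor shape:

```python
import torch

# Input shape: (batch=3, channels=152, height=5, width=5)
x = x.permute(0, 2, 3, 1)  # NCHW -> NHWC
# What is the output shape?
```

Input: (3, 152, 5, 5) -> Output: (3, 5, 5, 152)

Answer: (3, 5, 5, 152)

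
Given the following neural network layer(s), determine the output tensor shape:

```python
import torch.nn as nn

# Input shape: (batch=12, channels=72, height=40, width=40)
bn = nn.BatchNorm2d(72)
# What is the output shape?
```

Input: (12, 72, 40, 40) -> Output: (12, 72, 40, 40)

Answer: (12, 72, 40, 40)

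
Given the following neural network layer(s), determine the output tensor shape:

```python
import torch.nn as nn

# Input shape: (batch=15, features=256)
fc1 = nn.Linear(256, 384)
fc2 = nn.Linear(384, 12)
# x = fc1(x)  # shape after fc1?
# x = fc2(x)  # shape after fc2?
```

Input: (15, 256) -> after fc1: (15, 384) -> Output: (15, 12)

Answer: (15, 12)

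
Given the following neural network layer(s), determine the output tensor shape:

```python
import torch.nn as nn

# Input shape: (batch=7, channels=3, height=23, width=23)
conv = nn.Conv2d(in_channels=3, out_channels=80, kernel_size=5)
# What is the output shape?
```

Input: (7, 3, 23, 23) -> Output: (7, 80, 19, 19)

Answer: (7, 80, 19, 19)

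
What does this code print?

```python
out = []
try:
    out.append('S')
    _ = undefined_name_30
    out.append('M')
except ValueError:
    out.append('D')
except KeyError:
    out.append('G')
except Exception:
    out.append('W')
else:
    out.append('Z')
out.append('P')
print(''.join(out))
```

Execution trace: 'S' (try body) → 'W' (except Exception) → 'P' (after the try/except). Output: SWP

Answer: SWP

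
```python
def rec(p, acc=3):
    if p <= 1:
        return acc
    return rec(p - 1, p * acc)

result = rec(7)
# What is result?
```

Accumulator trace (n, acc): (7, 3) -> (6, 21) -> (5, 126) -> (4, 630) -> (3, 2520) -> (2, 7560) -> (1, 15120) -> return 15120

Answer: 15120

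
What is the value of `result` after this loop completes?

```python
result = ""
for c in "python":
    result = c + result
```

Reverse 'python'
`result` takes the values: "" → "p" → "yp" → "typ" → "htyp" → "ohtyp" → "nohtyp"

Answer: "nohtyp"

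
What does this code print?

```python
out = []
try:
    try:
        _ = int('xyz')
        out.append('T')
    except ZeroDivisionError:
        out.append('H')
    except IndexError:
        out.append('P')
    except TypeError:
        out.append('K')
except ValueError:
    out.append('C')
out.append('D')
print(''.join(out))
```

Execution trace: 'C' (outer except ValueError) → 'D' (after the try/except). Output: CD

Answer: CD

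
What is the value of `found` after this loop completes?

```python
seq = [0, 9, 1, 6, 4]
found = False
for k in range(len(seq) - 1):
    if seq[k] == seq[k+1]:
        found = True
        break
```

Check consecutive duplicates in [0, 9, 1, 6, 4]
`found` takes the values: False

Answer: False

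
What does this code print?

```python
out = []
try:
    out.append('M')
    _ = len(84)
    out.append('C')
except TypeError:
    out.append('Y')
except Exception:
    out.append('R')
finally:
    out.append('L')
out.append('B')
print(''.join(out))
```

Execution trace: 'M' (try body) → 'Y' (except TypeError) → 'L' (finally) → 'B' (after the try/except). Output: MYLB

Answer: MYLB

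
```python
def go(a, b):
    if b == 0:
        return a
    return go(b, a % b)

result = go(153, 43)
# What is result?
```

go(153, 43) -> go(43, 24) -> go(24, 19) -> go(19, 5) -> go(5, 4) -> go(4, 1) -> go(1, 0) -> 1

Answer: 1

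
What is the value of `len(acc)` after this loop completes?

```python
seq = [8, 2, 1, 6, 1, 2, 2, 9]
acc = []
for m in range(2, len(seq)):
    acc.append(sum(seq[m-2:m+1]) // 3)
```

Number of 3-element averages
`acc` takes the values: [] → [3] → [3, 3] → [3, 3, 2] → [3, 3, 2, 3] → [3, 3, 2, 3, 1] → [3, 3, 2, 3, 1, 4]
So `len(acc)` = 6

Answer: 6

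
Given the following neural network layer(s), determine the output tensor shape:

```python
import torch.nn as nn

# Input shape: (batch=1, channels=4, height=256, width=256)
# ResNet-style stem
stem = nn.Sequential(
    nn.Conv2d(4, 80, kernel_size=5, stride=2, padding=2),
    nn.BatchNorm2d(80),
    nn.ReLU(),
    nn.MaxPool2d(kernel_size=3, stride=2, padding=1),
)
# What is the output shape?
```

Input: (1, 4, 256, 256) -> after Conv2d 5x5 stride=2: (1, 80, 128, 128) -> Output: (1, 80, 64, 64)

Answer: (1, 80, 64, 64)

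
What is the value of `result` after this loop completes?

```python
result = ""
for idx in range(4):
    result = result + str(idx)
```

Concatenate digits 0 to 3
`result` takes the values: "" → "0" → "01" → "012" → "0123"

Answer: "0123"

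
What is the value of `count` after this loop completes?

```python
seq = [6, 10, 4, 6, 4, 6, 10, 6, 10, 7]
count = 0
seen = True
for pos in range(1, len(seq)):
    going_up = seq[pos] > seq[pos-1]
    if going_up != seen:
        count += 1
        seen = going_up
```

Count direction changes in [6, 10, 4, 6, 4, 6, 10, 6, 10, 7]
`count` takes the values: 0 → 1 → 2 → 3 → 4 → 5 → 6 → 7

Answer: 7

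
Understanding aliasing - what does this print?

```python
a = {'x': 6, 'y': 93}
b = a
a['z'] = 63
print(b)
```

Key concept: dict aliasing.
Step by step:
`a = {'x': 6, 'y': 93}` → a = {'x': 6, 'y': 93}
`b = a` → b = {'x': 6, 'y': 93} (same object as a)
`a['z'] = 63` → a = {'x': 6, 'y': 93, 'z': 63} (same object as b); b = {'x': 6, 'y': 93, 'z': 63} (same object as a)
`print(b)` → prints {'x': 6, 'y': 93, 'z': 63}

Answer: {'x': 6, 'y': 93, 'z': 63}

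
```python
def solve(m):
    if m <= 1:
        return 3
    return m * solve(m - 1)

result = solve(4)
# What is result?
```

solve(4) = 4 * 3 * 2 * 3 = 72

Answer: 72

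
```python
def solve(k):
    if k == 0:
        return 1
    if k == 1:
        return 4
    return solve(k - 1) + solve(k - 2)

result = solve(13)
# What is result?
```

Build up from base cases: solve(0)=1, solve(1)=4, solve(2)=5, solve(3)=9, solve(4)=14, solve(5)=23, solve(6)=37, ..., solve(13)=1076

Answer: 1076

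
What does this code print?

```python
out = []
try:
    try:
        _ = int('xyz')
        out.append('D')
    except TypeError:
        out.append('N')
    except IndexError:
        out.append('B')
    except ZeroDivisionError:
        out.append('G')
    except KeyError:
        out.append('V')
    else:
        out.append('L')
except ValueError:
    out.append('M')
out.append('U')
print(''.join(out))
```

Execution trace: 'M' (outer except ValueError) → 'U' (after the try/except). Output: MU

Answer: MU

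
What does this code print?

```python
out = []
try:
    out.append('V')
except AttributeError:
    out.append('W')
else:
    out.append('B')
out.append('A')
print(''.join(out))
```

Execution trace: 'V' (try body, no exception) → 'B' (else) → 'A' (after the try/except). Output: VBA

Answer: VBA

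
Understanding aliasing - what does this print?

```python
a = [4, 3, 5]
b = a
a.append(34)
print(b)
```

Key concept: basic list aliasing.
Step by step:
`a = [4, 3, 5]` → a = [4, 3, 5]
`b = a` → b = [4, 3, 5] (same object as a)
`a.append(34)` → a = [4, 3, 5, 34] (same object as b); b = [4, 3, 5, 34] (same object as a)
`print(b)` → prints [4, 3, 5, 34]

Answer: [4, 3, 5, 34]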